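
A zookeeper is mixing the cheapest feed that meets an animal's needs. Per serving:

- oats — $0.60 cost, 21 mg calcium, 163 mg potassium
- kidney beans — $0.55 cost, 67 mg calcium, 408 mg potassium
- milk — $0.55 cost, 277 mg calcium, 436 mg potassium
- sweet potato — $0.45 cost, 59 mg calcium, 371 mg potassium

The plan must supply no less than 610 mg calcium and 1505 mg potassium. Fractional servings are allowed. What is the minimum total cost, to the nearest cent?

$1.86

A basic optimal solution has at most two foods positive. Try each food alone and each pair with both targets met exactly.
oats only: max(610/21, 1505/163) = 29.05 servings → $17.43.
kidney beans only: max(610/67, 1505/408) = 9.104 servings → $5.01.
milk only: max(610/277, 1505/436) = 3.452 servings → $1.90.
sweet potato only: max(610/59, 1505/371) = 10.34 servings → $4.65.
oats + kidney beans: intersection lies outside the first quadrant.
oats + milk with both tight: 4.193 servings and 1.884 servings → $3.55.
oats + sweet potato with both targets exact would need a negative amount; discard.
kidney beans + milk with both tight: 1.801 servings and 1.767 servings → $1.96.
kidney beans + sweet potato: the both-tight solution has a negative serving — not a feasible corner.
milk + sweet potato with both tight: 1.785 servings and 1.959 servings → $1.86.
So the least-cost plan costs $1.86.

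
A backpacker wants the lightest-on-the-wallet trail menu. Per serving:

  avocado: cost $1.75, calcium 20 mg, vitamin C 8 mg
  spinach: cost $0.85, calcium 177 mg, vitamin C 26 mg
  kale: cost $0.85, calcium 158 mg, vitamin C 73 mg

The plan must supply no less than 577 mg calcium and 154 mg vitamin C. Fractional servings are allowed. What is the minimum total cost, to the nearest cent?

$2.90

An LP optimum is at a vertex; with two nutrient constraints at most two foods are used. Check each candidate.
avocado only: max(577/20, 154/8) = 28.85 servings → $50.49.
spinach only: max(577/177, 154/26) = 5.923 servings → $5.03.
kale only: max(577/158, 154/73) = 3.652 servings → $3.10.
avocado + spinach with both tight: 13.68 servings and 1.714 servings → $25.39.
avocado + kale: the both-tight solution has a negative serving — not a feasible corner.
spinach + kale with both tight: 2.018 servings and 1.391 servings → $2.90.
The minimum over all feasible corners is $2.90.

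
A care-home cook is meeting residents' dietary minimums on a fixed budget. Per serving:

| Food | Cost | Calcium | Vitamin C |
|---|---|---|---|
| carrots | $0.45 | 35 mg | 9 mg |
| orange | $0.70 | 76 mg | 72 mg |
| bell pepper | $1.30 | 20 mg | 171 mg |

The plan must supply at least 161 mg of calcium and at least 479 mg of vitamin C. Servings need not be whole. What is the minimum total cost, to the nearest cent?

This is a tiny linear program; its minimum lies at a vertex of the feasible set. List the vertices and price them.
carrots only: max(161/35, 479/9) = 53.22 servings → $23.95.
orange only: max(161/76, 479/72) = 6.653 servings → $4.66.
bell pepper only: max(161/20, 479/171) = 8.05 servings → $10.46.
carrots + orange: intersection lies outside the first quadrant.
carrots + bell pepper with both tight: 3.092 servings and 2.638 servings → $4.82.
orange + bell pepper with both tight: 1.553 servings and 2.147 servings → $3.88.
So the least-cost plan costs $3.88.

$3.88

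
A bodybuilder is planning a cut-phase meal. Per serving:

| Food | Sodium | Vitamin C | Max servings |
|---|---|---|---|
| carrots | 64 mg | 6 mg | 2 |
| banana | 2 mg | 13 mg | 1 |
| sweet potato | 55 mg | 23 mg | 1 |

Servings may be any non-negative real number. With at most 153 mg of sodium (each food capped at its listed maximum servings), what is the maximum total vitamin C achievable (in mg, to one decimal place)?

45.0 mg

Vitamin C per mg sodium: banana 6.5, sweet potato 0.4182, carrots 0.09375.
Take 1 serving of banana: uses 2 mg sodium, +13.0 mg vitamin C (running total 13.0 mg).
Take 1 serving of sweet potato: uses 55 mg sodium, +23.0 mg vitamin C (running total 36.0 mg).
Take 1.5 servings of carrots: uses 96 mg sodium, +9.0 mg vitamin C (running total 45.0 mg).
Greedy by best ratio exhausts the sodium allowance optimally: 45.0 mg.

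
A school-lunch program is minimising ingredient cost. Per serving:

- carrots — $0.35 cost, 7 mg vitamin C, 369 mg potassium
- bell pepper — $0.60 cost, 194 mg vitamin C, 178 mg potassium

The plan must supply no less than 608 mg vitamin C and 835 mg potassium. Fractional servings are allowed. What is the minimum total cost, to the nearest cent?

carrots only: max(608/7, 835/369) = 86.86 servings → $30.40.
bell pepper only: max(608/194, 835/178) = 4.691 servings → $2.81.
carrots + bell pepper with both tight: 0.7644 servings and 3.106 servings → $2.13.
So the least-cost plan costs $2.13.

$2.13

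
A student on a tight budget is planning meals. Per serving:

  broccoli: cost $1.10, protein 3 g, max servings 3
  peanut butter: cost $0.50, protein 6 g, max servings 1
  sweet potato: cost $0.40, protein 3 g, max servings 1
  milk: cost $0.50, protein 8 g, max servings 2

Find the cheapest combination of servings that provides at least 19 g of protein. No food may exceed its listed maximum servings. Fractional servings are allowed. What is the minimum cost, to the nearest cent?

Cost per g of protein: milk $0.0625, peanut butter $0.0833, sweet potato $0.1333, broccoli $0.3667.
Take 2 servings of milk: +16.0 g protein for $1.00 (total $1.00, still need 3.0 g).
Take 0.5 servings of peanut butter: +3.0 g protein for $0.25 (total $1.25, still need 0.0 g).
Filling from the cheapest source first is optimal under one linear minimum: $1.25.

$1.25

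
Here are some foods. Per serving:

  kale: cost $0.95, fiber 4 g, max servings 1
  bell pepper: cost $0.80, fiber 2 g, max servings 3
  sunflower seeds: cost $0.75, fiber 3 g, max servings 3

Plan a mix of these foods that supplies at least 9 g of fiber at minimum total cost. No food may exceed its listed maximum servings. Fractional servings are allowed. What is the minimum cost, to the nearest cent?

$2.20

Cost per g of fiber: kale $0.2375, sunflower seeds $0.2500, bell pepper $0.4000.
Take 1 serving of kale: +4.0 g fiber for $0.95 (total $0.95, still need 5.0 g).
Take 1.667 servings of sunflower seeds: +5.0 g fiber for $1.25 (total $2.20, still need 0.0 g).
Filling from the cheapest source first is optimal under one linear minimum: $2.20.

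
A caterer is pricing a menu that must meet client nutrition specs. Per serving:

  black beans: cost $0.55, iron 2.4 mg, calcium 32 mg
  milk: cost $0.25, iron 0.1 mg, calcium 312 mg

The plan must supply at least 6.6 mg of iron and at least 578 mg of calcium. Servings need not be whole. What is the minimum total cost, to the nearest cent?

At the optimum either one food covers both requirements or two foods hit both targets exactly; no other combination can be cheaper.
black beans only: max(6.6/2.4, 578/32) = 18.06 servings → $9.93.
milk only: max(6.6/0.1, 578/312) = 66 servings → $16.50.
black beans + milk with both tight: 2.684 servings and 1.577 servings → $1.87.
So the least-cost plan costs $1.87.

$1.87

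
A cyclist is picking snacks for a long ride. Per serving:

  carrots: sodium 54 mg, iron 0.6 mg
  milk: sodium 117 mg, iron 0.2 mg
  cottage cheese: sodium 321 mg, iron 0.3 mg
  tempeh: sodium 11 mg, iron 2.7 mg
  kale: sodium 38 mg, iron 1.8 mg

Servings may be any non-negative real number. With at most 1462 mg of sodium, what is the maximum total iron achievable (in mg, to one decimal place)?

Iron per mg sodium: tempeh 0.2455, kale 0.04737, carrots 0.01111, milk 0.001709, cottage cheese 0.0009346.
With no serving limits, spend the whole sodium allowance on tempeh: 1462 mg / 11 mg × 2.7 mg = 358.9 mg.

358.9 mg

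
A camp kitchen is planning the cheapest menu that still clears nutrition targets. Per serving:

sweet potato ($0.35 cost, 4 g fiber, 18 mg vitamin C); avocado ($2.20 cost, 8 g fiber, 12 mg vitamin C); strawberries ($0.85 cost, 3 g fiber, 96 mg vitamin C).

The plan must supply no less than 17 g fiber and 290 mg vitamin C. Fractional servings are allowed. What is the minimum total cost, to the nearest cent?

$3.01

Two binding constraints pin down two serving amounts, so the optimal mix uses at most two foods. The candidates are each food alone (scaled to the tighter of fiber/vitamin C) and each pair with both constraints tight.
sweet potato only: max(17/4, 290/18) = 16.11 servings → $5.64.
avocado only: max(17/8, 290/12) = 24.17 servings → $53.17.
strawberries only: max(17/3, 290/96) = 5.667 servings → $4.82.
sweet potato + avocado: the both-tight solution has a negative serving — not a feasible corner.
sweet potato + strawberries with both tight: 2.309 servings and 2.588 servings → $3.01.
avocado + strawberries with both tight: 1.041 servings and 2.891 servings → $4.75.
The minimum over all feasible corners is $3.01.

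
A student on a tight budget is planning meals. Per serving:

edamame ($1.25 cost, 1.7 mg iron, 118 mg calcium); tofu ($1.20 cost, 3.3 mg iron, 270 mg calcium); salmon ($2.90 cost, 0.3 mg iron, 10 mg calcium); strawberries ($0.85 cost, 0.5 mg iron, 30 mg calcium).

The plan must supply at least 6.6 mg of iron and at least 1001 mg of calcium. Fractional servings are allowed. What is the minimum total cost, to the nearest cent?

An LP optimum is at a vertex; with two nutrient constraints at most two foods are used. Check each candidate.
edamame only: max(6.6/1.7, 1001/118) = 8.483 servings → $10.60.
tofu only: max(6.6/3.3, 1001/270) = 3.707 servings → $4.45.
salmon only: max(6.6/0.3, 1001/10) = 100.1 servings → $290.29.
strawberries only: max(6.6/0.5, 1001/30) = 33.37 servings → $28.36.
edamame + tofu: the both-tight solution has a negative serving — not a feasible corner.
edamame + salmon with both targets exact would need a negative amount; discard.
edamame + strawberries: the both-tight solution has a negative serving — not a feasible corner.
tofu + salmon with both targets exact would need a negative amount; discard.
tofu + strawberries with both targets exact would need a negative amount; discard.
salmon + strawberries: intersection lies outside the first quadrant.
Cheapest feasible corner: $4.45.

$4.45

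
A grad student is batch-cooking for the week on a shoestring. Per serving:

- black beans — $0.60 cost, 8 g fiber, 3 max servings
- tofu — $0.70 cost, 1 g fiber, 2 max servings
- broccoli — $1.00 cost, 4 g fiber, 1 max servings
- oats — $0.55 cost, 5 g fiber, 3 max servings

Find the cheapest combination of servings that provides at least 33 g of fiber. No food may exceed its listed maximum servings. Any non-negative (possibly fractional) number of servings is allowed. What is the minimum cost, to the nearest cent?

$2.79

Cost per g of fiber: black beans $0.0750, oats $0.1100, broccoli $0.2500, tofu $0.7000.
Take 3 servings of black beans: +24.0 g fiber for $1.80 (total $1.80, still need 9.0 g).
Take 1.8 servings of oats: +9.0 g fiber for $0.99 (total $2.79, still need 0.0 g).
Greedy by cheapest-per-g is optimal for a single linear constraint, so the minimum cost is $2.79.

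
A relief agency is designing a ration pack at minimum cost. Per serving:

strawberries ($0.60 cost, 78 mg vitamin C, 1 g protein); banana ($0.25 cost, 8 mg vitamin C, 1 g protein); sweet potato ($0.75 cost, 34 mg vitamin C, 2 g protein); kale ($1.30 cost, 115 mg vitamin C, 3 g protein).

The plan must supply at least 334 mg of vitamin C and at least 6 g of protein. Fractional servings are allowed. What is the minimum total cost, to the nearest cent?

$2.93

Check every corner: each single food scaled to meet both minima, and each pair solved so both constraints bind.
strawberries only: max(334/78, 6/1) = 6 servings → $3.60.
banana only: max(334/8, 6/1) = 41.75 servings → $10.44.
sweet potato only: max(334/34, 6/2) = 9.824 servings → $7.37.
kale only: max(334/115, 6/3) = 2.904 servings → $3.78.
strawberries + banana with both tight: 4.086 servings and 1.914 servings → $2.93.
strawberries + sweet potato with both tight: 3.803 servings and 1.098 servings → $3.11.
strawberries + kale with both tight: 2.622 servings and 1.126 servings → $3.04.
banana + sweet potato: the both-tight solution has a negative serving — not a feasible corner.
banana + kale: the both-tight solution has a negative serving — not a feasible corner.
sweet potato + kale: intersection lies outside the first quadrant.
Cheapest feasible corner: $2.93.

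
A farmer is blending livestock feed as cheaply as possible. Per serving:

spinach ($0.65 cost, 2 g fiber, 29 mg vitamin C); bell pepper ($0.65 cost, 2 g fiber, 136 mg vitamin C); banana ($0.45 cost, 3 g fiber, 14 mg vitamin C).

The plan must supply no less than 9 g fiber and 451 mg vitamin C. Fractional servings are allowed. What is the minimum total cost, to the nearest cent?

With two linear requirements the optimum uses one or two foods; enumerate the corners.
spinach only: max(9/2, 451/29) = 15.55 servings → $10.11.
bell pepper only: max(9/2, 451/136) = 4.5 servings → $2.92.
banana only: max(9/3, 451/14) = 32.21 servings → $14.50.
spinach + bell pepper with both tight: 1.505 servings and 2.995 servings → $2.92.
spinach + banana: intersection lies outside the first quadrant.
bell pepper + banana with both tight: 3.229 servings and 0.8474 servings → $2.48.
The minimum over all feasible corners is $2.48.

$2.48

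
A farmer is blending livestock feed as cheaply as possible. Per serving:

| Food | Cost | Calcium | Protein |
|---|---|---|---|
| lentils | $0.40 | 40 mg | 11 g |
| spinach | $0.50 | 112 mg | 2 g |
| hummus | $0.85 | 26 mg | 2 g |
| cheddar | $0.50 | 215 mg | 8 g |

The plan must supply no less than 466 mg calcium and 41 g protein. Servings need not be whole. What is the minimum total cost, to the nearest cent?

$1.85

Check every corner: each single food scaled to meet both minima, and each pair solved so both constraints bind.
lentils only: max(466/40, 41/11) = 11.65 servings → $4.66.
spinach only: max(466/112, 41/2) = 20.5 servings → $10.25.
hummus only: max(466/26, 41/2) = 20.5 servings → $17.43.
cheddar only: max(466/215, 41/8) = 5.125 servings → $2.56.
lentils + spinach with both tight: 3.177 servings and 3.026 servings → $2.78.
lentils + hummus with both tight: 0.6505 servings and 16.92 servings → $14.64.
lentils + cheddar with both tight: 2.488 servings and 1.705 servings → $1.85.
spinach + hummus with both targets exact would need a negative amount; discard.
spinach + cheddar: intersection lies outside the first quadrant.
hummus + cheddar: the both-tight solution has a negative serving — not a feasible corner.
The minimum over all feasible corners is $1.85.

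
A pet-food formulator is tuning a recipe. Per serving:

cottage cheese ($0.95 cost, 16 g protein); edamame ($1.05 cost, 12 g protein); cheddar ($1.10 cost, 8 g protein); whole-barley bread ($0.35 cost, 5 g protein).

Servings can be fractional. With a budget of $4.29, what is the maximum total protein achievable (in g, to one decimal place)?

72.3 g

Protein per dollar: cottage cheese 16.84, whole-barley bread 14.29, edamame 11.43, cheddar 7.273.
With no serving limits, spend the whole cost allowance on cottage cheese: $4.29 / $0.95 × 16 g = 72.3 g.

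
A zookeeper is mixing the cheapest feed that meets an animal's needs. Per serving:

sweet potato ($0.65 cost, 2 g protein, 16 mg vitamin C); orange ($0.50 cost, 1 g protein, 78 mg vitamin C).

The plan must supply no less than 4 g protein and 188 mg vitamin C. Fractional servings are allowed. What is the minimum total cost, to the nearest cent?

$1.69

Check every corner: each single food scaled to meet both minima, and each pair solved so both constraints bind.
sweet potato only: max(4/2, 188/16) = 11.75 servings → $7.64.
orange only: max(4/1, 188/78) = 4 servings → $2.00.
sweet potato + orange with both tight: 0.8857 servings and 2.229 servings → $1.69.
Cheapest feasible corner: $1.69.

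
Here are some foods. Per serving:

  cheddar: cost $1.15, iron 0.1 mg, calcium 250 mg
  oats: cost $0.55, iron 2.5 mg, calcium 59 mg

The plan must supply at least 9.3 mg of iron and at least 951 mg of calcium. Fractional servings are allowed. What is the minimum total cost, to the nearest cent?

$5.38

For a min-cost LP with two ≥-constraints, a basic feasible solution has at most two positive variables.
cheddar only: max(9.3/0.1, 951/250) = 93 servings → $106.95.
oats only: max(9.3/2.5, 951/59) = 16.12 servings → $8.87.
cheddar + oats with both tight: 2.954 servings and 3.602 servings → $5.38.
So the least-cost plan costs $5.38.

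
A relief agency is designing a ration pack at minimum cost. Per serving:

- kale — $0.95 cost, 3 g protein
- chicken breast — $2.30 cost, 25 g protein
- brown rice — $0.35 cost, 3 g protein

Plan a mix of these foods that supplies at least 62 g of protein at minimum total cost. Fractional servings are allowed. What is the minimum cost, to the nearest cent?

Cost per g of protein: chicken breast $0.0920, brown rice $0.1167, kale $0.3167.
With no serving limits, use only chicken breast: 62 g / 25 g = 2.48 servings × $2.30 = $5.70.

$5.70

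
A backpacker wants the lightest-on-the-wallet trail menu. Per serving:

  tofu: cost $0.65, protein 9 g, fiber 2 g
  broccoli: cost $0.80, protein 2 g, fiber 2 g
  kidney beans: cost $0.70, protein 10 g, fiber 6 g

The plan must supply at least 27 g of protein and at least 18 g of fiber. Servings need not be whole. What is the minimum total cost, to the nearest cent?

$2.10

For a min-cost LP with two ≥-constraints, a basic feasible solution has at most two positive variables.
tofu only: max(27/9, 18/2) = 9 servings → $5.85.
broccoli only: max(27/2, 18/2) = 13.5 servings → $10.80.
kidney beans only: max(27/10, 18/6) = 3 servings → $2.10.
tofu + broccoli with both tight: 1.286 servings and 7.714 servings → $7.01.
tofu + kidney beans: intersection lies outside the first quadrant.
broccoli + kidney beans with both tight: 2.25 servings and 2.25 servings → $3.38.
Cheapest feasible corner: $2.10.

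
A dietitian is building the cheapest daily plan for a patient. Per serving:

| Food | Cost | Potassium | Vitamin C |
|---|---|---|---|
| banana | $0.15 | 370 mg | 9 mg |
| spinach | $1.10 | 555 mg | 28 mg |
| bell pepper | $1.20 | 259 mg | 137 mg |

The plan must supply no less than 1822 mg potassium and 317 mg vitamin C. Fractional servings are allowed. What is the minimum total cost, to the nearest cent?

$3.02

At the optimum either one food covers both requirements or two foods hit both targets exactly; no other combination can be cheaper.
banana only: max(1822/370, 317/9) = 35.22 servings → $5.28.
spinach only: max(1822/555, 317/28) = 11.32 servings → $12.45.
bell pepper only: max(1822/259, 317/137) = 7.035 servings → $8.44.
banana + spinach: the both-tight solution has a negative serving — not a feasible corner.
banana + bell pepper with both tight: 3.464 servings and 2.086 servings → $3.02.
spinach + bell pepper with both tight: 2.435 servings and 1.816 servings → $4.86.
The minimum over all feasible corners is $3.02.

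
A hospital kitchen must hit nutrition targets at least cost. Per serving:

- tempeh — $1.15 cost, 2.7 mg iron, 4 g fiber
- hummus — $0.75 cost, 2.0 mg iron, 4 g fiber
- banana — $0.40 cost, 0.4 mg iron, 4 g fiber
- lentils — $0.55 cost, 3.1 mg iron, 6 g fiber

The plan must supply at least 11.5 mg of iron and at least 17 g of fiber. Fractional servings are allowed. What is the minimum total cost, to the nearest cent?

Compare the cost at each extreme point of the feasible region.
tempeh only: max(11.5/2.7, 17/4) = 4.259 servings → $4.90.
hummus only: max(11.5/2.0, 17/4) = 5.75 servings → $4.31.
banana only: max(11.5/0.4, 17/4) = 28.75 servings → $11.50.
lentils only: max(11.5/3.1, 17/6) = 3.71 servings → $2.04.
tempeh + hummus: intersection lies outside the first quadrant.
tempeh + banana: the both-tight solution has a negative serving — not a feasible corner.
tempeh + lentils with both targets exact would need a negative amount; discard.
hummus + banana: the both-tight solution has a negative serving — not a feasible corner.
hummus + lentils with both targets exact would need a negative amount; discard.
banana + lentils with both targets exact would need a negative amount; discard.
So the least-cost plan costs $2.04.

$2.04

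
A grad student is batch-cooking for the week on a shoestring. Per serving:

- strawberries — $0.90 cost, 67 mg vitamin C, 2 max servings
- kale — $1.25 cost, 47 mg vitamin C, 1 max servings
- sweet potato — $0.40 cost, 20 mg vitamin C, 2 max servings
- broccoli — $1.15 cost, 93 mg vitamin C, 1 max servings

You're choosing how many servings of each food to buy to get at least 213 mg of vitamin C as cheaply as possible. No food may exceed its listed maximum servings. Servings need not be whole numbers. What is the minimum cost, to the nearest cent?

Cost per mg of vitamin C: broccoli $0.0124, strawberries $0.0134, sweet potato $0.0200, kale $0.0266.
Take 1 serving of broccoli: +93.0 mg vitamin C for $1.15 (total $1.15, still need 120.0 mg).
Take 1.791 servings of strawberries: +120.0 mg vitamin C for $1.61 (total $2.76, still need 0.0 mg).
Greedy by cheapest-per-mg is optimal for a single linear constraint, so the minimum cost is $2.76.

$2.76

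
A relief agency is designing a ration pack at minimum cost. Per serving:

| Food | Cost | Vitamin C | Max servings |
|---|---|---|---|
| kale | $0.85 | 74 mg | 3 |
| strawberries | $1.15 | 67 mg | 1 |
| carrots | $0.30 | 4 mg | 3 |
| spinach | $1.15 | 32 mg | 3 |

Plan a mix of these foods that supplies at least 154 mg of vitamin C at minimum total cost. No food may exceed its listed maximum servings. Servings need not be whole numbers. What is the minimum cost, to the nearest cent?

$1.77

Cost per mg of vitamin C: kale $0.0115, strawberries $0.0172, spinach $0.0359, carrots $0.0750.
Take 2.081 servings of kale: +154.0 mg vitamin C for $1.77 (total $1.77, still need 0.0 mg).
Filling from the cheapest source first is optimal under one linear minimum: $1.77.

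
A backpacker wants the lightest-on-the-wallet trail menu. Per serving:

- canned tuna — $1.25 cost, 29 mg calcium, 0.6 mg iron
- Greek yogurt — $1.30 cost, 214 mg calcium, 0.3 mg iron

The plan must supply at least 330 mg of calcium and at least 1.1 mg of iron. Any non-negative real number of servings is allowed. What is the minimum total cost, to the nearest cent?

$3.23

Two binding constraints pin down two serving amounts, so the optimal mix uses at most two foods. The candidates are each food alone (scaled to the tighter of calcium/iron) and each pair with both constraints tight.
canned tuna only: max(330/29, 1.1/0.6) = 11.38 servings → $14.22.
Greek yogurt only: max(330/214, 1.1/0.3) = 3.667 servings → $4.77.
canned tuna + Greek yogurt with both tight: 1.14 servings and 1.388 servings → $3.23.
So the least-cost plan costs $3.23.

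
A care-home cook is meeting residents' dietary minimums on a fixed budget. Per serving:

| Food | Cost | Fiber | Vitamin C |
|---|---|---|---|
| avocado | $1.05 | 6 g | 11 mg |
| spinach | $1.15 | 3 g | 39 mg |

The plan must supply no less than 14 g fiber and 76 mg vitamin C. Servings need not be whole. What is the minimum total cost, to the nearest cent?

$3.39

A basic optimal solution has at most two foods positive. Try each food alone and each pair with both targets met exactly.
avocado only: max(14/6, 76/11) = 6.909 servings → $7.25.
spinach only: max(14/3, 76/39) = 4.667 servings → $5.37.
avocado + spinach with both tight: 1.582 servings and 1.502 servings → $3.39.
Cheapest feasible corner: $3.39.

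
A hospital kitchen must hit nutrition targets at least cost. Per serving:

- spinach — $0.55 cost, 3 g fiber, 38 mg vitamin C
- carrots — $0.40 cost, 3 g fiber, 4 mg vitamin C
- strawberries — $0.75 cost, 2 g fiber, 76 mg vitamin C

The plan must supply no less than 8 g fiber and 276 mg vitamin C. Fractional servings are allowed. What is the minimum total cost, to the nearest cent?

At the optimum either one food covers both requirements or two foods hit both targets exactly; no other combination can be cheaper.
spinach only: max(8/3, 276/38) = 7.263 servings → $3.99.
carrots only: max(8/3, 276/4) = 69 servings → $27.60.
strawberries only: max(8/2, 276/76) = 4 servings → $3.00.
spinach + carrots: intersection lies outside the first quadrant.
spinach + strawberries with both tight: 0.3684 servings and 3.447 servings → $2.79.
carrots + strawberries with both tight: 0.2545 servings and 3.618 servings → $2.82.
The minimum over all feasible corners is $2.79.

$2.79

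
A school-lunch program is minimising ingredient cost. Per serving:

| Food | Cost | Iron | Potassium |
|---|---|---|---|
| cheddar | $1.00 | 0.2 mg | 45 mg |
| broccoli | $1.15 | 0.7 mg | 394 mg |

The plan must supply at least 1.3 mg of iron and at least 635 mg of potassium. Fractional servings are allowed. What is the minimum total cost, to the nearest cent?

$2.14

cheddar only: max(1.3/0.2, 635/45) = 14.11 servings → $14.11.
broccoli only: max(1.3/0.7, 635/394) = 1.857 servings → $2.14.
cheddar + broccoli with both tight: 1.431 servings and 1.448 servings → $3.10.
So the least-cost plan costs $2.14.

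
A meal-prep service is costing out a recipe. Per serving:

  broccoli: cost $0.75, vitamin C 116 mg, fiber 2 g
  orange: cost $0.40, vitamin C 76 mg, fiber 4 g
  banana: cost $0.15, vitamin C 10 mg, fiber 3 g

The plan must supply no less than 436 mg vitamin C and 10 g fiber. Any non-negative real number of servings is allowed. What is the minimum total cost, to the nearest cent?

$2.29

broccoli only: max(436/116, 10/2) = 5 servings → $3.75.
orange only: max(436/76, 10/4) = 5.737 servings → $2.29.
banana only: max(436/10, 10/3) = 43.6 servings → $6.54.
broccoli + orange with both tight: 3.154 servings and 0.9231 servings → $2.73.
broccoli + banana with both tight: 3.683 servings and 0.878 servings → $2.89.
orange + banana with both targets exact would need a negative amount; discard.
So the least-cost plan costs $2.29.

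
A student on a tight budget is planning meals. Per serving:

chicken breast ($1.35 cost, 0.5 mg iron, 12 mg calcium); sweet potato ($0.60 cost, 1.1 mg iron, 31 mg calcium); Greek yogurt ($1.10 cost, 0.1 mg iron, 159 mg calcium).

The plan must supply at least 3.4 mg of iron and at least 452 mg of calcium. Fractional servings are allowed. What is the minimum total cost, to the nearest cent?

chicken breast only: max(3.4/0.5, 452/12) = 37.67 servings → $50.85.
sweet potato only: max(3.4/1.1, 452/31) = 14.58 servings → $8.75.
Greek yogurt only: max(3.4/0.1, 452/159) = 34 servings → $37.40.
chicken breast + sweet potato: the both-tight solution has a negative serving — not a feasible corner.
chicken breast + Greek yogurt with both tight: 6.327 servings and 2.365 servings → $11.14.
sweet potato + Greek yogurt with both tight: 2.884 servings and 2.281 servings → $4.24.
The minimum over all feasible corners is $4.24.

$4.24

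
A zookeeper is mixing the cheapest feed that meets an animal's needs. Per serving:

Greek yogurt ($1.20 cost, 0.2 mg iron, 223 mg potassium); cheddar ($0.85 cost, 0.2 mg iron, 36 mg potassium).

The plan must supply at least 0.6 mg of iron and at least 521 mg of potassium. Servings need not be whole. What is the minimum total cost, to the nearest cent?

This is a tiny linear program; its minimum lies at a vertex of the feasible set. List the vertices and price them.
Greek yogurt only: max(0.6/0.2, 521/223) = 3 servings → $3.60.
cheddar only: max(0.6/0.2, 521/36) = 14.47 servings → $12.30.
Greek yogurt + cheddar with both tight: 2.209 servings and 0.7914 servings → $3.32.
Cheapest feasible corner: $3.32.

$3.32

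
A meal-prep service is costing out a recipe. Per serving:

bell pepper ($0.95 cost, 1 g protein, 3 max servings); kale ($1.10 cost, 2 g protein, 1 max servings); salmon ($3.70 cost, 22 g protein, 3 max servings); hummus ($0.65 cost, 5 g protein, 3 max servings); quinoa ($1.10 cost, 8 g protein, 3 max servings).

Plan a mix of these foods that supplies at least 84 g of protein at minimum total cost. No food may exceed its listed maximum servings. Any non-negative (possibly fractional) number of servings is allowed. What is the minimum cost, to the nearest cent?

Cost per g of protein: hummus $0.1300, quinoa $0.1375, salmon $0.1682, kale $0.5500, bell pepper $0.9500.
Take 3 servings of hummus: +15.0 g protein for $1.95 (total $1.95, still need 69.0 g).
Take 3 servings of quinoa: +24.0 g protein for $3.30 (total $5.25, still need 45.0 g).
Take 2.045 servings of salmon: +45.0 g protein for $7.57 (total $12.82, still need 0.0 g).
Greedy by cheapest-per-g is optimal for a single linear constraint, so the minimum cost is $12.82.

$12.82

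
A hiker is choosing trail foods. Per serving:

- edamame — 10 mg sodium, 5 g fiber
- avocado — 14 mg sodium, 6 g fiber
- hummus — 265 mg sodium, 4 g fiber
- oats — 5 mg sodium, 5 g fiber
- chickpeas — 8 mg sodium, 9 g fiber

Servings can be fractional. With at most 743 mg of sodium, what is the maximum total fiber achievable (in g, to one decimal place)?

835.9 g

Fiber per mg sodium: chickpeas 1.125, oats 1, edamame 0.5, avocado 0.4286, hummus 0.01509.
With no serving limits, spend the whole sodium allowance on chickpeas: 743 mg / 8 mg × 9 g = 835.9 g.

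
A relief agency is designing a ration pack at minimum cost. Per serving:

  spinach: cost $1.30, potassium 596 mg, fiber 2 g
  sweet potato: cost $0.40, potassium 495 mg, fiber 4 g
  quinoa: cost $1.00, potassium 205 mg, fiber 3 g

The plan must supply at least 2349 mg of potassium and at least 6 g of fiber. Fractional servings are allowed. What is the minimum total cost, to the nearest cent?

$1.90

The cheapest plan sits at a corner of the feasible region — with two constraints it uses at most two foods.
spinach only: max(2349/596, 6/2) = 3.941 servings → $5.12.
sweet potato only: max(2349/495, 6/4) = 4.745 servings → $1.90.
quinoa only: max(2349/205, 6/3) = 11.46 servings → $11.46.
spinach + sweet potato: intersection lies outside the first quadrant.
spinach + quinoa with both targets exact would need a negative amount; discard.
sweet potato + quinoa: the both-tight solution has a negative serving — not a feasible corner.
The minimum over all feasible corners is $1.90.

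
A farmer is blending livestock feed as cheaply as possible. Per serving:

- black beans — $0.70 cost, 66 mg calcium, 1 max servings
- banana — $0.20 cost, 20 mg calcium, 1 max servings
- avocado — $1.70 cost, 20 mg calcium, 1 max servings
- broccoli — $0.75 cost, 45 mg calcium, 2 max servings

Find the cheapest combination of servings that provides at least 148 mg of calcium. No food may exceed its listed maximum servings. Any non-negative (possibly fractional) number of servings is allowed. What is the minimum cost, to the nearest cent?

$1.93

Cost per mg of calcium: banana $0.0100, black beans $0.0106, broccoli $0.0167, avocado $0.0850.
Take 1 serving of banana: +20.0 mg calcium for $0.20 (total $0.20, still need 128.0 mg).
Take 1 serving of black beans: +66.0 mg calcium for $0.70 (total $0.90, still need 62.0 mg).
Take 1.378 servings of broccoli: +62.0 mg calcium for $1.03 (total $1.93, still need 0.0 mg).
Greedy by cheapest-per-mg is optimal for a single linear constraint, so the minimum cost is $1.93.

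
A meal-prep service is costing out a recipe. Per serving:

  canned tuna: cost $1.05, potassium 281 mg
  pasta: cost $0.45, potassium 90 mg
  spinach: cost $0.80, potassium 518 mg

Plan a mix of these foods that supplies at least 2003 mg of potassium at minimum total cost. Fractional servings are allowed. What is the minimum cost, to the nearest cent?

$3.09

Cost per mg of potassium: spinach $0.0015, canned tuna $0.0037, pasta $0.0050.
With no serving limits, use only spinach: 2003 mg / 518 mg = 3.867 servings × $0.80 = $3.09.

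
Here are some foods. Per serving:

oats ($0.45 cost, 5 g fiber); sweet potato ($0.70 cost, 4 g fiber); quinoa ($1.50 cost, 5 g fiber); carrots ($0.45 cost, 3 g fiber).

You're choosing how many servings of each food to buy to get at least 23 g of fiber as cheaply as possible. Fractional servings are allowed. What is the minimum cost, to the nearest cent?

Cost per g of fiber: oats $0.0900, carrots $0.1500, sweet potato $0.1750, quinoa $0.3000.
With no serving limits, use only oats: 23 g / 5 g = 4.6 servings × $0.45 = $2.07.

$2.07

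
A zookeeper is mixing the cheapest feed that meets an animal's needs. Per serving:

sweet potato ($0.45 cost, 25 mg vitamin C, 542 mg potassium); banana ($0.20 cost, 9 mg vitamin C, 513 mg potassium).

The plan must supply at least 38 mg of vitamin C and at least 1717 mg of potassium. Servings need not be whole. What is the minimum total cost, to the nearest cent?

Minimising a linear cost over {vitamin C ≥ 38, potassium ≥ 1717, servings ≥ 0} — the optimum is at a vertex, using one or two foods.
sweet potato only: max(38/25, 1717/542) = 3.168 servings → $1.43.
banana only: max(38/9, 1717/513) = 4.222 servings → $0.84.
sweet potato + banana with both tight: 0.5085 servings and 2.81 servings → $0.79.
Cheapest feasible corner: $0.79.

$0.79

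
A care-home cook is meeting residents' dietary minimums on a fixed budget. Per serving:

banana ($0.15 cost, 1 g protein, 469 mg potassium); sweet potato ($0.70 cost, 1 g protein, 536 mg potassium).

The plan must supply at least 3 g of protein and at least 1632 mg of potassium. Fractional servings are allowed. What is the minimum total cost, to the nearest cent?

banana only: max(3/1, 1632/469) = 3.48 servings → $0.52.
sweet potato only: max(3/1, 1632/536) = 3.045 servings → $2.13.
banana + sweet potato: intersection lies outside the first quadrant.
So the least-cost plan costs $0.52.

$0.52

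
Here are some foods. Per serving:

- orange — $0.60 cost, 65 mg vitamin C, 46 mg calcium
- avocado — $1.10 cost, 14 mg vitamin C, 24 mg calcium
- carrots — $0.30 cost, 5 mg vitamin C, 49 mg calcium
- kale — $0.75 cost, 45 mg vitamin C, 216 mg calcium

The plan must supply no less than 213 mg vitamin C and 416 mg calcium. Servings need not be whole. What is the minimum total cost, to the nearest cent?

$2.45

The cheapest plan sits at a corner of the feasible region — with two constraints it uses at most two foods.
orange only: max(213/65, 416/46) = 9.043 servings → $5.43.
avocado only: max(213/14, 416/24) = 17.33 servings → $19.07.
carrots only: max(213/5, 416/49) = 42.6 servings → $12.78.
kale only: max(213/45, 416/216) = 4.733 servings → $3.55.
orange + avocado: intersection lies outside the first quadrant.
orange + carrots with both tight: 2.828 servings and 5.835 servings → $3.45.
orange + kale with both tight: 2.28 servings and 1.44 servings → $2.45.
avocado + carrots with both tight: 14.77 servings and 1.258 servings → $16.62.
avocado + kale with both tight: 14.04 servings and 0.3663 servings → $15.72.
carrots + kale: the both-tight solution has a negative serving — not a feasible corner.
Cheapest feasible corner: $2.45.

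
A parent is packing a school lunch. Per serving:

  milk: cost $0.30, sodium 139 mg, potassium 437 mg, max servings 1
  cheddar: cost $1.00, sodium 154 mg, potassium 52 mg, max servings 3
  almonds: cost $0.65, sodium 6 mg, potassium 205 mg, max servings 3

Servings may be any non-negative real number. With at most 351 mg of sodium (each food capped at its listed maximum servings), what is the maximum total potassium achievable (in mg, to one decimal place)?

1117.5 mg

Potassium per mg sodium: almonds 34.17, milk 3.144, cheddar 0.3377.
Take 3 servings of almonds: uses 18 mg sodium, +615.0 mg potassium (running total 615.0 mg).
Take 1 serving of milk: uses 139 mg sodium, +437.0 mg potassium (running total 1052.0 mg).
Take 1.26 servings of cheddar: uses 194 mg sodium, +65.5 mg potassium (running total 1117.5 mg).
Filling greedily by potassium-per-mg sodium is optimal for one linear limit, giving 1117.5 mg.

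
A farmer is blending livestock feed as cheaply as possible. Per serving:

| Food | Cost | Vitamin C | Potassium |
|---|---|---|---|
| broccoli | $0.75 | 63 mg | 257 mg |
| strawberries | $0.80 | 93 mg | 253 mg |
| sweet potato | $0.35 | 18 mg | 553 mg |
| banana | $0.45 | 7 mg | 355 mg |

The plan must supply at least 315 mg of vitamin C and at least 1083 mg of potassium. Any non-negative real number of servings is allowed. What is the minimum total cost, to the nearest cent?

With two linear requirements the optimum uses one or two foods; enumerate the corners.
broccoli only: max(315/63, 1083/257) = 5 servings → $3.75.
strawberries only: max(315/93, 1083/253) = 4.281 servings → $3.42.
sweet potato only: max(315/18, 1083/553) = 17.5 servings → $6.12.
banana only: max(315/7, 1083/355) = 45 servings → $20.25.
broccoli + strawberries with both tight: 2.641 servings and 1.598 servings → $3.26.
broccoli + sweet potato with both targets exact would need a negative amount; discard.
broccoli + banana: intersection lies outside the first quadrant.
strawberries + sweet potato with both tight: 3.3 servings and 0.4485 servings → $2.80.
strawberries + banana with both tight: 3.336 servings and 0.6729 servings → $2.97.
sweet potato + banana: intersection lies outside the first quadrant.
The minimum over all feasible corners is $2.80.

$2.80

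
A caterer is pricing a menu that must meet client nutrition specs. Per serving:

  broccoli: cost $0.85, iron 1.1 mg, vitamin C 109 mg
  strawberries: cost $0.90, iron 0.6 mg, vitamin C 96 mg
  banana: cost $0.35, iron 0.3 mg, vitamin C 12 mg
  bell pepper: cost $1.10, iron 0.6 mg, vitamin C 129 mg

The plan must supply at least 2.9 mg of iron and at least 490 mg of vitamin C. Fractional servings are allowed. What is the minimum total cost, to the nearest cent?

A basic optimal solution has at most two foods positive. Try each food alone and each pair with both targets met exactly.
broccoli only: max(2.9/1.1, 490/109) = 4.495 servings → $3.82.
strawberries only: max(2.9/0.6, 490/96) = 5.104 servings → $4.59.
banana only: max(2.9/0.3, 490/12) = 40.83 servings → $14.29.
bell pepper only: max(2.9/0.6, 490/129) = 4.833 servings → $5.32.
broccoli + strawberries: intersection lies outside the first quadrant.
broccoli + banana with both targets exact would need a negative amount; discard.
broccoli + bell pepper with both tight: 1.047 servings and 2.914 servings → $4.10.
strawberries + banana with both targets exact would need a negative amount; discard.
strawberries + bell pepper with both tight: 4.045 servings and 0.7879 servings → $4.51.
banana + bell pepper with both tight: 2.543 servings and 3.562 servings → $4.81.
The minimum over all feasible corners is $3.82.

$3.82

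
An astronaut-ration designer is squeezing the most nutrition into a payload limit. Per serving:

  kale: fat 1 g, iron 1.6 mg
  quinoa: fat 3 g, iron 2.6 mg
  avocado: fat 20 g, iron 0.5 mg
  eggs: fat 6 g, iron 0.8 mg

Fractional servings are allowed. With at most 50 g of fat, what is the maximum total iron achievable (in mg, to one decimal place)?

Iron per g fat: kale 1.6, quinoa 0.8667, eggs 0.1333, avocado 0.025.
With no serving limits, spend the whole fat allowance on kale: 50 g / 1 g × 1.6 mg = 80.0 mg.

80.0 mg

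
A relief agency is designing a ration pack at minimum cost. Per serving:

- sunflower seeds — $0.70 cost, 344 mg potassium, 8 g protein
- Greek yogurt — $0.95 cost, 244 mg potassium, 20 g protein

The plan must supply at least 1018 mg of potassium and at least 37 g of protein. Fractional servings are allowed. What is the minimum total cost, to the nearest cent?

Compare the cost at each extreme point of the feasible region.
sunflower seeds only: max(1018/344, 37/8) = 4.625 servings → $3.24.
Greek yogurt only: max(1018/244, 37/20) = 4.172 servings → $3.96.
sunflower seeds + Greek yogurt with both tight: 2.3 servings and 0.9302 servings → $2.49.
The minimum over all feasible corners is $2.49.

$2.49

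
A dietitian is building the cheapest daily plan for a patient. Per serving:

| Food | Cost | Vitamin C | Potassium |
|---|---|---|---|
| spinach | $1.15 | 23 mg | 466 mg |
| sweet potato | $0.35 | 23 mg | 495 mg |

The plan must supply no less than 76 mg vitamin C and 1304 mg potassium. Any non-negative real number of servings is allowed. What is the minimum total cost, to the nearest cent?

Compare the cost at each extreme point of the feasible region.
spinach only: max(76/23, 1304/466) = 3.304 servings → $3.80.
sweet potato only: max(76/23, 1304/495) = 3.304 servings → $1.16.
spinach + sweet potato: the both-tight solution has a negative serving — not a feasible corner.
Cheapest feasible corner: $1.16.

$1.16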